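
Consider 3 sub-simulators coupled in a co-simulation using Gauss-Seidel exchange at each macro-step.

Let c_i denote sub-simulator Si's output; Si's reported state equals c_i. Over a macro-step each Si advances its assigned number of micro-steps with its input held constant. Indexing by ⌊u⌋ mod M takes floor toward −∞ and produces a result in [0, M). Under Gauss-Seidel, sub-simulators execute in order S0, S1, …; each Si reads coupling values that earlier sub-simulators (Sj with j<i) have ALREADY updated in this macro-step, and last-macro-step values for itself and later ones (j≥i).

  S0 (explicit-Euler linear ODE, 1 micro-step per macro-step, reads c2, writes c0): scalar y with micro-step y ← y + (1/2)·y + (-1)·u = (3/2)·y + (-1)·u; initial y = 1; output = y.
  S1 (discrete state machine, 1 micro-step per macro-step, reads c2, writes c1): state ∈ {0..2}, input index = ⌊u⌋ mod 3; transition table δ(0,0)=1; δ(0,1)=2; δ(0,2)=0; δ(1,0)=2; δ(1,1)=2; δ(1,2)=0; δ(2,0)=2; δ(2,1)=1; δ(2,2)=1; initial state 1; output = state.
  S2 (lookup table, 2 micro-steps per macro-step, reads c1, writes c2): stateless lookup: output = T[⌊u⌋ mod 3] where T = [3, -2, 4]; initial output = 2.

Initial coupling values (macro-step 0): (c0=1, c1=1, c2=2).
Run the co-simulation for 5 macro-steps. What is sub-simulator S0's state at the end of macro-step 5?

macro 1: S0 reads c2=2 → after 1×micro: -1/2; S1 reads c2=2 → after 1×micro: 0; S2 reads c1=0 → after 2×micro: 3 ⇒ (c0=-1/2, c1=0, c2=3)
macro 2: S0 reads c2=3 → after 1×micro: -15/4; S1 reads c2=3 → after 1×micro: 1; S2 reads c1=1 → after 2×micro: -2 ⇒ (c0=-15/4, c1=1, c2=-2)
macro 3: S0 reads c2=-2 → after 1×micro: -29/8; S1 reads c2=-2 → after 1×micro: 2; S2 reads c1=2 → after 2×micro: 4 ⇒ (c0=-29/8, c1=2, c2=4)
macro 4: S0 reads c2=4 → after 1×micro: -151/16; S1 reads c2=4 → after 1×micro: 1; S2 reads c1=1 → after 2×micro: -2 ⇒ (c0=-151/16, c1=1, c2=-2)
macro 5: S0 reads c2=-2 → after 1×micro: -389/32; S1 reads c2=-2 → after 1×micro: 2; S2 reads c1=2 → after 2×micro: 4 ⇒ (c0=-389/32, c1=2, c2=4)

S0 state at macro-step 5 = -389/32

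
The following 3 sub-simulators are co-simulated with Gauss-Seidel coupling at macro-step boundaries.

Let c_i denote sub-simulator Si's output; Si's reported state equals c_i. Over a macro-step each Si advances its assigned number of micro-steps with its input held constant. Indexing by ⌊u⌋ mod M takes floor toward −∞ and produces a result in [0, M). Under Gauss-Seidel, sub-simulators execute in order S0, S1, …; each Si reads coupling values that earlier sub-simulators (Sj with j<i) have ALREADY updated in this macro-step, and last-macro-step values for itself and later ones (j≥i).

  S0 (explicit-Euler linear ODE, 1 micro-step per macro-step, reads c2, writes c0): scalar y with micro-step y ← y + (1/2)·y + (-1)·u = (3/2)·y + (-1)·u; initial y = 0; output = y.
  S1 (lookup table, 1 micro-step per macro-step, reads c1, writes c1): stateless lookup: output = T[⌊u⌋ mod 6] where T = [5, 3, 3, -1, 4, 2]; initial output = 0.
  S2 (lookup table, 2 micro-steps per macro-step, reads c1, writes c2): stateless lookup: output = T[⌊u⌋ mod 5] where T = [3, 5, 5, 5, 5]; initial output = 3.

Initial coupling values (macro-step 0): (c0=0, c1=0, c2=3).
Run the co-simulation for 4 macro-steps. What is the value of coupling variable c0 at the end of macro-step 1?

c0 at macro-step 1 = -3

macro 1: S0 reads c2=3 → after 1×micro: -3; S1 reads c1=0 → after 1×micro: 5; S2 reads c1=5 → after 2×micro: 3 ⇒ (c0=-3, c1=5, c2=3)
macro 2: S0 reads c2=3 → after 1×micro: -15/2; S1 reads c1=5 → after 1×micro: 2; S2 reads c1=2 → after 2×micro: 5 ⇒ (c0=-15/2, c1=2, c2=5)
macro 3: S0 reads c2=5 → after 1×micro: -65/4; S1 reads c1=2 → after 1×micro: 3; S2 reads c1=3 → after 2×micro: 5 ⇒ (c0=-65/4, c1=3, c2=5)
macro 4: S0 reads c2=5 → after 1×micro: -235/8; S1 reads c1=3 → after 1×micro: -1; S2 reads c1=-1 → after 2×micro: 5 ⇒ (c0=-235/8, c1=-1, c2=5)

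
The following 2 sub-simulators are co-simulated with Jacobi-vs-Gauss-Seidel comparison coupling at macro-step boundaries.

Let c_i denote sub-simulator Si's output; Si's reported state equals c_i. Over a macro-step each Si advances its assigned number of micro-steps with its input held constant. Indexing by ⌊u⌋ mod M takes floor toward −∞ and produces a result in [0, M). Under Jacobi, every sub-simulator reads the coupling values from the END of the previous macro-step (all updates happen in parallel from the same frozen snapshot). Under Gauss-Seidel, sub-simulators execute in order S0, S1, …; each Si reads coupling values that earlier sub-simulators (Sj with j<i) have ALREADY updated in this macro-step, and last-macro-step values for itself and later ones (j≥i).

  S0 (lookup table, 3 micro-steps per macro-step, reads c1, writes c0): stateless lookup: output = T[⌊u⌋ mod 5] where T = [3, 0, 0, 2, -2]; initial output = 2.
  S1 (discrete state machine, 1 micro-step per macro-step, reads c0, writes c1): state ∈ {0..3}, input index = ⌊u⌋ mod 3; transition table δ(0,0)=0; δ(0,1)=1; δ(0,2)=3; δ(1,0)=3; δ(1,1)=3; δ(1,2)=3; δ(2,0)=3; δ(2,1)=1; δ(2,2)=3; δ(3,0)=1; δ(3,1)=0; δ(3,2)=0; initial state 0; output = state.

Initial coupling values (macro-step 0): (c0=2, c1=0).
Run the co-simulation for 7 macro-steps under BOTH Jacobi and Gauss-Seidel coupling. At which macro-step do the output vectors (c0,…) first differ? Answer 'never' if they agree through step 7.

first divergence at macro-step: 1

[Jacobi] macro 1: S0 reads c1=0 → after 3×micro: 3; S1 reads c0=2 → after 1×micro: 3 ⇒ (c0=3, c1=3)
[Jacobi] macro 2: S0 reads c1=3 → after 3×micro: 2; S1 reads c0=3 → after 1×micro: 1 ⇒ (c0=2, c1=1)
[Jacobi] macro 3: S0 reads c1=1 → after 3×micro: 0; S1 reads c0=2 → after 1×micro: 3 ⇒ (c0=0, c1=3)
[Jacobi] macro 4: S0 reads c1=3 → after 3×micro: 2; S1 reads c0=0 → after 1×micro: 1 ⇒ (c0=2, c1=1)
[Jacobi] macro 5: S0 reads c1=1 → after 3×micro: 0; S1 reads c0=2 → after 1×micro: 3 ⇒ (c0=0, c1=3)
[Jacobi] macro 6: S0 reads c1=3 → after 3×micro: 2; S1 reads c0=0 → after 1×micro: 1 ⇒ (c0=2, c1=1)
[Jacobi] macro 7: S0 reads c1=1 → after 3×micro: 0; S1 reads c0=2 → after 1×micro: 3 ⇒ (c0=0, c1=3)
[Gauss-Seidel] macro 1: S0 reads c1=0 → after 3×micro: 3; S1 reads c0=3 → after 1×micro: 0 ⇒ (c0=3, c1=0)
[Gauss-Seidel] macro 2: S0 reads c1=0 → after 3×micro: 3; S1 reads c0=3 → after 1×micro: 0 ⇒ (c0=3, c1=0)
[Gauss-Seidel] macro 3: S0 reads c1=0 → after 3×micro: 3; S1 reads c0=3 → after 1×micro: 0 ⇒ (c0=3, c1=0)
[Gauss-Seidel] macro 4: S0 reads c1=0 → after 3×micro: 3; S1 reads c0=3 → after 1×micro: 0 ⇒ (c0=3, c1=0)
[Gauss-Seidel] macro 5: S0 reads c1=0 → after 3×micro: 3; S1 reads c0=3 → after 1×micro: 0 ⇒ (c0=3, c1=0)
[Gauss-Seidel] macro 6: S0 reads c1=0 → after 3×micro: 3; S1 reads c0=3 → after 1×micro: 0 ⇒ (c0=3, c1=0)
[Gauss-Seidel] macro 7: S0 reads c1=0 → after 3×micro: 3; S1 reads c0=3 → after 1×micro: 0 ⇒ (c0=3, c1=0)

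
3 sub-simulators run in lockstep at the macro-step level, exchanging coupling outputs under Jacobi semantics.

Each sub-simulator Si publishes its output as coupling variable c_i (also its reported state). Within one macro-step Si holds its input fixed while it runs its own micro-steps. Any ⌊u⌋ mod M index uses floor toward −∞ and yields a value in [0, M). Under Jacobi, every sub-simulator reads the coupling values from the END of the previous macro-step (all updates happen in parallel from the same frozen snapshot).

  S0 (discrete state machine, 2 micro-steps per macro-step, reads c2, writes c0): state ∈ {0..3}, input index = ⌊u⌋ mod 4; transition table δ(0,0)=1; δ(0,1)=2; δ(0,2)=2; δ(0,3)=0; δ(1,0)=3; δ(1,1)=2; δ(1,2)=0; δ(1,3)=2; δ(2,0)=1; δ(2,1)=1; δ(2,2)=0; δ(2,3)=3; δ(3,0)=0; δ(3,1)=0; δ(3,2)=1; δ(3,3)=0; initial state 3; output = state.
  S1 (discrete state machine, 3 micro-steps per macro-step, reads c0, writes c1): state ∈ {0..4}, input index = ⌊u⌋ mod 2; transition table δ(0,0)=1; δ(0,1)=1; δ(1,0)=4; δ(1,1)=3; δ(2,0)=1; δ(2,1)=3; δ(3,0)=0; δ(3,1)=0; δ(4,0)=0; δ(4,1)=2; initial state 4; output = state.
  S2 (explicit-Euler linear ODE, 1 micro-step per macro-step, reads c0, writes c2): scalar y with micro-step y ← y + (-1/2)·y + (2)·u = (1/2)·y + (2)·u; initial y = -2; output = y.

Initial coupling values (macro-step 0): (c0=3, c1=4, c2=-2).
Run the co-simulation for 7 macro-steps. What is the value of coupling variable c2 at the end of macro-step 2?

c2 at macro-step 2 = 5/2

macro 1: S0 reads c2=-2 → after 2×micro: 0; S1 reads c0=3 → after 3×micro: 0; S2 reads c0=3 → after 1×micro: 5 ⇒ (c0=0, c1=0, c2=5)
macro 2: S0 reads c2=5 → after 2×micro: 1; S1 reads c0=0 → after 3×micro: 0; S2 reads c0=0 → after 1×micro: 5/2 ⇒ (c0=1, c1=0, c2=5/2)
macro 3: S0 reads c2=5/2 → after 2×micro: 2; S1 reads c0=1 → after 3×micro: 0; S2 reads c0=1 → after 1×micro: 13/4 ⇒ (c0=2, c1=0, c2=13/4)
macro 4: S0 reads c2=13/4 → after 2×micro: 0; S1 reads c0=2 → after 3×micro: 0; S2 reads c0=2 → after 1×micro: 45/8 ⇒ (c0=0, c1=0, c2=45/8)
macro 5: S0 reads c2=45/8 → after 2×micro: 1; S1 reads c0=0 → after 3×micro: 0; S2 reads c0=0 → after 1×micro: 45/16 ⇒ (c0=1, c1=0, c2=45/16)
macro 6: S0 reads c2=45/16 → after 2×micro: 2; S1 reads c0=1 → after 3×micro: 0; S2 reads c0=1 → after 1×micro: 109/32 ⇒ (c0=2, c1=0, c2=109/32)
macro 7: S0 reads c2=109/32 → after 2×micro: 0; S1 reads c0=2 → after 3×micro: 0; S2 reads c0=2 → after 1×micro: 365/64 ⇒ (c0=0, c1=0, c2=365/64)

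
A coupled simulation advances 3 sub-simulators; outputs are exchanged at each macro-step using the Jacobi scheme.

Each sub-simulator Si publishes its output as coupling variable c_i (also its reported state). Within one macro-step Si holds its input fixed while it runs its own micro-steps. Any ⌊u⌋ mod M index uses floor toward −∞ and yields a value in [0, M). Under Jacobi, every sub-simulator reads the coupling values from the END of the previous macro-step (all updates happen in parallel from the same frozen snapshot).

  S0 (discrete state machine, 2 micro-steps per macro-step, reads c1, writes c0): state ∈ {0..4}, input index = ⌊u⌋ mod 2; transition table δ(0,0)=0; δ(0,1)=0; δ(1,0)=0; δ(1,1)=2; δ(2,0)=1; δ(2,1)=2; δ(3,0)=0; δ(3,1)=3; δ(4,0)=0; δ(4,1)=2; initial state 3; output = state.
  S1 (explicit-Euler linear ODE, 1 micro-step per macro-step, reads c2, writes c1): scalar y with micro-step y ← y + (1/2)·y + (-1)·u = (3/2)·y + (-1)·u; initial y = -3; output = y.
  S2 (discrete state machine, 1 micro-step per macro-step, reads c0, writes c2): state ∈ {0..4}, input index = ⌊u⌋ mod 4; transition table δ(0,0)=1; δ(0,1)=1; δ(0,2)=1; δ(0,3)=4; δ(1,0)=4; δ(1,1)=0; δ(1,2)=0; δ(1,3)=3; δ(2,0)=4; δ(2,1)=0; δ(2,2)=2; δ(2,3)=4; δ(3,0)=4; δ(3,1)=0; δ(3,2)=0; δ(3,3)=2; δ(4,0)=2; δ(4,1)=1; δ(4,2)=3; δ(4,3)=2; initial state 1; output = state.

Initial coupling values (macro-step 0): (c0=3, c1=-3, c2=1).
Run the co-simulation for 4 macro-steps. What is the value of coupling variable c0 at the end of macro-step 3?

macro 1: S0 reads c1=-3 → after 2×micro: 3; S1 reads c2=1 → after 1×micro: -11/2; S2 reads c0=3 → after 1×micro: 3 ⇒ (c0=3, c1=-11/2, c2=3)
macro 2: S0 reads c1=-11/2 → after 2×micro: 0; S1 reads c2=3 → after 1×micro: -45/4; S2 reads c0=3 → after 1×micro: 2 ⇒ (c0=0, c1=-45/4, c2=2)
macro 3: S0 reads c1=-45/4 → after 2×micro: 0; S1 reads c2=2 → after 1×micro: -151/8; S2 reads c0=0 → after 1×micro: 4 ⇒ (c0=0, c1=-151/8, c2=4)
macro 4: S0 reads c1=-151/8 → after 2×micro: 0; S1 reads c2=4 → after 1×micro: -517/16; S2 reads c0=0 → after 1×micro: 2 ⇒ (c0=0, c1=-517/16, c2=2)

c0 at macro-step 3 = 0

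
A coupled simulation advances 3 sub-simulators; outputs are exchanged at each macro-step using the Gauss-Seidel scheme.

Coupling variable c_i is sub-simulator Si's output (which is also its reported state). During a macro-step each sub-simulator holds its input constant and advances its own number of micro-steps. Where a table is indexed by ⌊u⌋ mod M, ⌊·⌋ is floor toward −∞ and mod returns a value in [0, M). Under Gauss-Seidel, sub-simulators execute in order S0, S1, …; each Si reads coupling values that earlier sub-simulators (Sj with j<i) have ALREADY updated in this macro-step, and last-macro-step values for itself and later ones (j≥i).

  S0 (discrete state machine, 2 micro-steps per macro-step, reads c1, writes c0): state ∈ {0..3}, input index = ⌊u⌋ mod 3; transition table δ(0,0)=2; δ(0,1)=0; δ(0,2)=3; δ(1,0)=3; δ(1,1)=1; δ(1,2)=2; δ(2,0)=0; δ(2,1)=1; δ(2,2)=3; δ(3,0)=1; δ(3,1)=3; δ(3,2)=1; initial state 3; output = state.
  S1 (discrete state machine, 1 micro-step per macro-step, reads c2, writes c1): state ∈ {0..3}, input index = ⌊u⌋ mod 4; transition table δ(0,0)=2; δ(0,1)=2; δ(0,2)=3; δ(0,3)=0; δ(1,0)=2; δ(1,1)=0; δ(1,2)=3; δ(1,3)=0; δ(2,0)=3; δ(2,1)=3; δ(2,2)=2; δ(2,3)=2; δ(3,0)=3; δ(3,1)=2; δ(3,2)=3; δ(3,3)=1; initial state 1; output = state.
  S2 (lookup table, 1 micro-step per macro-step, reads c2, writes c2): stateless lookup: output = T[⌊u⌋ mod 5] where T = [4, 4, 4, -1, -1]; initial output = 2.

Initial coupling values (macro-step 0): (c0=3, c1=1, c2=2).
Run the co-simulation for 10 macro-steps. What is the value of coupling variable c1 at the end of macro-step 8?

c1 at macro-step 8 = 0

macro 1: S0 reads c1=1 → after 2×micro: 3; S1 reads c2=2 → after 1×micro: 3; S2 reads c2=2 → after 1×micro: 4 ⇒ (c0=3, c1=3, c2=4)
macro 2: S0 reads c1=3 → after 2×micro: 3; S1 reads c2=4 → after 1×micro: 3; S2 reads c2=4 → after 1×micro: -1 ⇒ (c0=3, c1=3, c2=-1)
macro 3: S0 reads c1=3 → after 2×micro: 3; S1 reads c2=-1 → after 1×micro: 1; S2 reads c2=-1 → after 1×micro: -1 ⇒ (c0=3, c1=1, c2=-1)
macro 4: S0 reads c1=1 → after 2×micro: 3; S1 reads c2=-1 → after 1×micro: 0; S2 reads c2=-1 → after 1×micro: -1 ⇒ (c0=3, c1=0, c2=-1)
macro 5: S0 reads c1=0 → after 2×micro: 3; S1 reads c2=-1 → after 1×micro: 0; S2 reads c2=-1 → after 1×micro: -1 ⇒ (c0=3, c1=0, c2=-1)
macro 6: S0 reads c1=0 → after 2×micro: 3; S1 reads c2=-1 → after 1×micro: 0; S2 reads c2=-1 → after 1×micro: -1 ⇒ (c0=3, c1=0, c2=-1)
macro 7: S0 reads c1=0 → after 2×micro: 3; S1 reads c2=-1 → after 1×micro: 0; S2 reads c2=-1 → after 1×micro: -1 ⇒ (c0=3, c1=0, c2=-1)
macro 8: S0 reads c1=0 → after 2×micro: 3; S1 reads c2=-1 → after 1×micro: 0; S2 reads c2=-1 → after 1×micro: -1 ⇒ (c0=3, c1=0, c2=-1)
macro 9: S0 reads c1=0 → after 2×micro: 3; S1 reads c2=-1 → after 1×micro: 0; S2 reads c2=-1 → after 1×micro: -1 ⇒ (c0=3, c1=0, c2=-1)
macro 10: S0 reads c1=0 → after 2×micro: 3; S1 reads c2=-1 → after 1×micro: 0; S2 reads c2=-1 → after 1×micro: -1 ⇒ (c0=3, c1=0, c2=-1)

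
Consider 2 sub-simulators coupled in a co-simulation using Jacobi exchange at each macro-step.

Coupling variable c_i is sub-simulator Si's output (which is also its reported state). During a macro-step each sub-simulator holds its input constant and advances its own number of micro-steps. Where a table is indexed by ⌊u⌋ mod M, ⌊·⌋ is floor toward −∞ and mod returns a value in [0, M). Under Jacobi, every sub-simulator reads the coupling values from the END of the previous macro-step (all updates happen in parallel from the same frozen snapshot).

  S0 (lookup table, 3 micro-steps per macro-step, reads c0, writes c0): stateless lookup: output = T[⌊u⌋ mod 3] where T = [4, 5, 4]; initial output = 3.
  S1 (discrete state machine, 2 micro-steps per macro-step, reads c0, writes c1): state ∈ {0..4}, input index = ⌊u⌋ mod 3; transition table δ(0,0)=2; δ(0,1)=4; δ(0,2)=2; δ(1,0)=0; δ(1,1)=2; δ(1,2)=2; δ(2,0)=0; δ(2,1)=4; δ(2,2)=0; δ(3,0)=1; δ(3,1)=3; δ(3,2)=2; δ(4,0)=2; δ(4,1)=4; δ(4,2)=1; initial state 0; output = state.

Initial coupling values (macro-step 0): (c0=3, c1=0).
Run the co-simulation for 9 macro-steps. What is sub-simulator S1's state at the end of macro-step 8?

S1 state at macro-step 8 = 4

macro 1: S0 reads c0=3 → after 3×micro: 4; S1 reads c0=3 → after 2×micro: 0 ⇒ (c0=4, c1=0)
macro 2: S0 reads c0=4 → after 3×micro: 5; S1 reads c0=4 → after 2×micro: 4 ⇒ (c0=5, c1=4)
macro 3: S0 reads c0=5 → after 3×micro: 4; S1 reads c0=5 → after 2×micro: 2 ⇒ (c0=4, c1=2)
macro 4: S0 reads c0=4 → after 3×micro: 5; S1 reads c0=4 → after 2×micro: 4 ⇒ (c0=5, c1=4)
macro 5: S0 reads c0=5 → after 3×micro: 4; S1 reads c0=5 → after 2×micro: 2 ⇒ (c0=4, c1=2)
macro 6: S0 reads c0=4 → after 3×micro: 5; S1 reads c0=4 → after 2×micro: 4 ⇒ (c0=5, c1=4)
macro 7: S0 reads c0=5 → after 3×micro: 4; S1 reads c0=5 → after 2×micro: 2 ⇒ (c0=4, c1=2)
macro 8: S0 reads c0=4 → after 3×micro: 5; S1 reads c0=4 → after 2×micro: 4 ⇒ (c0=5, c1=4)
macro 9: S0 reads c0=5 → after 3×micro: 4; S1 reads c0=5 → after 2×micro: 2 ⇒ (c0=4, c1=2)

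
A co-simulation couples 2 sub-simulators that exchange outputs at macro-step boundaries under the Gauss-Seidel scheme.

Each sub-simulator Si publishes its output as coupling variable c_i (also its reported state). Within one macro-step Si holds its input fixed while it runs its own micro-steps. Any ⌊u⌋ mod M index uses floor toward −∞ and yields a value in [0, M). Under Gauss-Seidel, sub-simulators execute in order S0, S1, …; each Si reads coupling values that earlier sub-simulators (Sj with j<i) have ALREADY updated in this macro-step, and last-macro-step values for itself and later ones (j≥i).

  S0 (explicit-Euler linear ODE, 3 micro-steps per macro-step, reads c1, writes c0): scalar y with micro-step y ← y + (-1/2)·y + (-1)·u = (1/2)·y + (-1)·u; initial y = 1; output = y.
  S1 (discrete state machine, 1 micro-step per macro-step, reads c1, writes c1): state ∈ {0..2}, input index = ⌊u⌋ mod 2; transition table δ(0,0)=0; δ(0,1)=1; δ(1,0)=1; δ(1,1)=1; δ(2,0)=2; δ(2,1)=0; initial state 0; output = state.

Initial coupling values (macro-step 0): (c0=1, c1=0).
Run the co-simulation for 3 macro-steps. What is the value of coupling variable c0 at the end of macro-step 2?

c0 at macro-step 2 = 1/64

macro 1: S0 reads c1=0 → after 3×micro: 1/8; S1 reads c1=0 → after 1×micro: 0 ⇒ (c0=1/8, c1=0)
macro 2: S0 reads c1=0 → after 3×micro: 1/64; S1 reads c1=0 → after 1×micro: 0 ⇒ (c0=1/64, c1=0)
macro 3: S0 reads c1=0 → after 3×micro: 1/512; S1 reads c1=0 → after 1×micro: 0 ⇒ (c0=1/512, c1=0)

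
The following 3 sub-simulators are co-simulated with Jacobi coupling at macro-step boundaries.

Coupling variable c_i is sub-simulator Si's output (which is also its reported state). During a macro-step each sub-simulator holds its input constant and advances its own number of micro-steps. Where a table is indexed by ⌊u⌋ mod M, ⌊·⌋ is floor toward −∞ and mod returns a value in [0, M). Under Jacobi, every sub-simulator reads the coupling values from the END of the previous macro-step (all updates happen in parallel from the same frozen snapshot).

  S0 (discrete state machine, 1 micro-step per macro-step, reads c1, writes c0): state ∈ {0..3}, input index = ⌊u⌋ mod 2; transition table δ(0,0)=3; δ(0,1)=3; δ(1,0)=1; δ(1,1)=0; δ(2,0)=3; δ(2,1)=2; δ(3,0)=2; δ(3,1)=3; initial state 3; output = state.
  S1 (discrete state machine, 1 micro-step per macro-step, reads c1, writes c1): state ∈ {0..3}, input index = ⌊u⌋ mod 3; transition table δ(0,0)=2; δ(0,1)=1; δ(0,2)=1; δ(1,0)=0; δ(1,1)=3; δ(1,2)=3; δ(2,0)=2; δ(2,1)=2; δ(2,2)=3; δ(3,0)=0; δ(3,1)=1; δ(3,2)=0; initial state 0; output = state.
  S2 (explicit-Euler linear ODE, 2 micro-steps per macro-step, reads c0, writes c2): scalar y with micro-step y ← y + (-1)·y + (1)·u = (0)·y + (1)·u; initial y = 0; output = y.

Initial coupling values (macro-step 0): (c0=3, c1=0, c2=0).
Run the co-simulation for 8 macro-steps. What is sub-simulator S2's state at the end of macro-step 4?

S2 state at macro-step 4 = 3

macro 1: S0 reads c1=0 → after 1×micro: 2; S1 reads c1=0 → after 1×micro: 2; S2 reads c0=3 → after 2×micro: 3 ⇒ (c0=2, c1=2, c2=3)
macro 2: S0 reads c1=2 → after 1×micro: 3; S1 reads c1=2 → after 1×micro: 3; S2 reads c0=2 → after 2×micro: 2 ⇒ (c0=3, c1=3, c2=2)
macro 3: S0 reads c1=3 → after 1×micro: 3; S1 reads c1=3 → after 1×micro: 0; S2 reads c0=3 → after 2×micro: 3 ⇒ (c0=3, c1=0, c2=3)
macro 4: S0 reads c1=0 → after 1×micro: 2; S1 reads c1=0 → after 1×micro: 2; S2 reads c0=3 → after 2×micro: 3 ⇒ (c0=2, c1=2, c2=3)
macro 5: S0 reads c1=2 → after 1×micro: 3; S1 reads c1=2 → after 1×micro: 3; S2 reads c0=2 → after 2×micro: 2 ⇒ (c0=3, c1=3, c2=2)
macro 6: S0 reads c1=3 → after 1×micro: 3; S1 reads c1=3 → after 1×micro: 0; S2 reads c0=3 → after 2×micro: 3 ⇒ (c0=3, c1=0, c2=3)
macro 7: S0 reads c1=0 → after 1×micro: 2; S1 reads c1=0 → after 1×micro: 2; S2 reads c0=3 → after 2×micro: 3 ⇒ (c0=2, c1=2, c2=3)
macro 8: S0 reads c1=2 → after 1×micro: 3; S1 reads c1=2 → after 1×micro: 3; S2 reads c0=2 → after 2×micro: 2 ⇒ (c0=3, c1=3, c2=2)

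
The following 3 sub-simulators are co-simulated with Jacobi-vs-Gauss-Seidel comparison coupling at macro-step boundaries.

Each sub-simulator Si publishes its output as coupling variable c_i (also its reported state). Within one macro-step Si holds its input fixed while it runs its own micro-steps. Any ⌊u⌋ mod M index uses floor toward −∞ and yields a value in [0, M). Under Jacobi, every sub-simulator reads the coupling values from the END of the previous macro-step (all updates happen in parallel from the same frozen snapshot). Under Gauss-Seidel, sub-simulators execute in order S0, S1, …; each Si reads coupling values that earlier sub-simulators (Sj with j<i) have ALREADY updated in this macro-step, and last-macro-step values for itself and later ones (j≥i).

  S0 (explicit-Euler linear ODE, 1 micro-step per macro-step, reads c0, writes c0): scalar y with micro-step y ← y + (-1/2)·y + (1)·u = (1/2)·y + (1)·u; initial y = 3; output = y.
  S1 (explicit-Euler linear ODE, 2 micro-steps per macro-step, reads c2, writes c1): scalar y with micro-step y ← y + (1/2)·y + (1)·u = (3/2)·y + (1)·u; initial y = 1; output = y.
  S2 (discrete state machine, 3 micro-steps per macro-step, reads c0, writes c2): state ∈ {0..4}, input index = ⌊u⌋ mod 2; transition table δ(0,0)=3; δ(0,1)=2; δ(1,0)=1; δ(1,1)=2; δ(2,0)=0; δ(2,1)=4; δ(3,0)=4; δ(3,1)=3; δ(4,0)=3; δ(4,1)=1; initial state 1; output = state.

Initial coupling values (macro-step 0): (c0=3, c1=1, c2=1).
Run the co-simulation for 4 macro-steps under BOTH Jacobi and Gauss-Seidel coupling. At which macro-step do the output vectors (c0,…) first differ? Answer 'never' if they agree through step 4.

first divergence at macro-step: never

[Jacobi] macro 1: S0 reads c0=3 → after 1×micro: 9/2; S1 reads c2=1 → after 2×micro: 19/4; S2 reads c0=3 → after 3×micro: 1 ⇒ (c0=9/2, c1=19/4, c2=1)
[Jacobi] macro 2: S0 reads c0=9/2 → after 1×micro: 27/4; S1 reads c2=1 → after 2×micro: 211/16; S2 reads c0=9/2 → after 3×micro: 1 ⇒ (c0=27/4, c1=211/16, c2=1)
[Jacobi] macro 3: S0 reads c0=27/4 → after 1×micro: 81/8; S1 reads c2=1 → after 2×micro: 2059/64; S2 reads c0=27/4 → after 3×micro: 1 ⇒ (c0=81/8, c1=2059/64, c2=1)
[Jacobi] macro 4: S0 reads c0=81/8 → after 1×micro: 243/16; S1 reads c2=1 → after 2×micro: 19171/256; S2 reads c0=81/8 → after 3×micro: 1 ⇒ (c0=243/16, c1=19171/256, c2=1)
[Gauss-Seidel] macro 1: S0 reads c0=3 → after 1×micro: 9/2; S1 reads c2=1 → after 2×micro: 19/4; S2 reads c0=9/2 → after 3×micro: 1 ⇒ (c0=9/2, c1=19/4, c2=1)
[Gauss-Seidel] macro 2: S0 reads c0=9/2 → after 1×micro: 27/4; S1 reads c2=1 → after 2×micro: 211/16; S2 reads c0=27/4 → after 3×micro: 1 ⇒ (c0=27/4, c1=211/16, c2=1)
[Gauss-Seidel] macro 3: S0 reads c0=27/4 → after 1×micro: 81/8; S1 reads c2=1 → after 2×micro: 2059/64; S2 reads c0=81/8 → after 3×micro: 1 ⇒ (c0=81/8, c1=2059/64, c2=1)
[Gauss-Seidel] macro 4: S0 reads c0=81/8 → after 1×micro: 243/16; S1 reads c2=1 → after 2×micro: 19171/256; S2 reads c0=243/16 → after 3×micro: 1 ⇒ (c0=243/16, c1=19171/256, c2=1)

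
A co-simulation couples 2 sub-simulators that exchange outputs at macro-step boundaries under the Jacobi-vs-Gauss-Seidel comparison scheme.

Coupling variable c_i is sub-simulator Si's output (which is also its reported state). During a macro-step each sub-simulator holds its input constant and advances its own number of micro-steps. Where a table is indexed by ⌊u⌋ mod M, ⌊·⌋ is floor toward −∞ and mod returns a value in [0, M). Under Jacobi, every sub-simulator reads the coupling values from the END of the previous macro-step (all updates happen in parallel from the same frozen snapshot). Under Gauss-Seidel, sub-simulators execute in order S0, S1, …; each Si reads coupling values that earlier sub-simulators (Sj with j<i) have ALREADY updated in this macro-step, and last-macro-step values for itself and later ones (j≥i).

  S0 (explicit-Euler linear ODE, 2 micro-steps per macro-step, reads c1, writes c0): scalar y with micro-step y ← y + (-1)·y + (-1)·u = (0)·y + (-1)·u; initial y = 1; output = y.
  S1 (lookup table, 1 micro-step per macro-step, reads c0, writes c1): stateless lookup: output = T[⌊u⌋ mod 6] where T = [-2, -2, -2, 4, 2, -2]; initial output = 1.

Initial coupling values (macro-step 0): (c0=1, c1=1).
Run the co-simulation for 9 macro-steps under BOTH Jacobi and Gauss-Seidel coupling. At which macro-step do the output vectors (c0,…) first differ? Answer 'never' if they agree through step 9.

first divergence at macro-step: never

[Jacobi] macro 1: S0 reads c1=1 → after 2×micro: -1; S1 reads c0=1 → after 1×micro: -2 ⇒ (c0=-1, c1=-2)
[Jacobi] macro 2: S0 reads c1=-2 → after 2×micro: 2; S1 reads c0=-1 → after 1×micro: -2 ⇒ (c0=2, c1=-2)
[Jacobi] macro 3: S0 reads c1=-2 → after 2×micro: 2; S1 reads c0=2 → after 1×micro: -2 ⇒ (c0=2, c1=-2)
[Jacobi] macro 4: S0 reads c1=-2 → after 2×micro: 2; S1 reads c0=2 → after 1×micro: -2 ⇒ (c0=2, c1=-2)
[Jacobi] macro 5: S0 reads c1=-2 → after 2×micro: 2; S1 reads c0=2 → after 1×micro: -2 ⇒ (c0=2, c1=-2)
[Jacobi] macro 6: S0 reads c1=-2 → after 2×micro: 2; S1 reads c0=2 → after 1×micro: -2 ⇒ (c0=2, c1=-2)
[Jacobi] macro 7: S0 reads c1=-2 → after 2×micro: 2; S1 reads c0=2 → after 1×micro: -2 ⇒ (c0=2, c1=-2)
[Jacobi] macro 8: S0 reads c1=-2 → after 2×micro: 2; S1 reads c0=2 → after 1×micro: -2 ⇒ (c0=2, c1=-2)
[Jacobi] macro 9: S0 reads c1=-2 → after 2×micro: 2; S1 reads c0=2 → after 1×micro: -2 ⇒ (c0=2, c1=-2)
[Gauss-Seidel] macro 1: S0 reads c1=1 → after 2×micro: -1; S1 reads c0=-1 → after 1×micro: -2 ⇒ (c0=-1, c1=-2)
[Gauss-Seidel] macro 2: S0 reads c1=-2 → after 2×micro: 2; S1 reads c0=2 → after 1×micro: -2 ⇒ (c0=2, c1=-2)
[Gauss-Seidel] macro 3: S0 reads c1=-2 → after 2×micro: 2; S1 reads c0=2 → after 1×micro: -2 ⇒ (c0=2, c1=-2)
[Gauss-Seidel] macro 4: S0 reads c1=-2 → after 2×micro: 2; S1 reads c0=2 → after 1×micro: -2 ⇒ (c0=2, c1=-2)
[Gauss-Seidel] macro 5: S0 reads c1=-2 → after 2×micro: 2; S1 reads c0=2 → after 1×micro: -2 ⇒ (c0=2, c1=-2)
[Gauss-Seidel] macro 6: S0 reads c1=-2 → after 2×micro: 2; S1 reads c0=2 → after 1×micro: -2 ⇒ (c0=2, c1=-2)
[Gauss-Seidel] macro 7: S0 reads c1=-2 → after 2×micro: 2; S1 reads c0=2 → after 1×micro: -2 ⇒ (c0=2, c1=-2)
[Gauss-Seidel] macro 8: S0 reads c1=-2 → after 2×micro: 2; S1 reads c0=2 → after 1×micro: -2 ⇒ (c0=2, c1=-2)
[Gauss-Seidel] macro 9: S0 reads c1=-2 → after 2×micro: 2; S1 reads c0=2 → after 1×micro: -2 ⇒ (c0=2, c1=-2)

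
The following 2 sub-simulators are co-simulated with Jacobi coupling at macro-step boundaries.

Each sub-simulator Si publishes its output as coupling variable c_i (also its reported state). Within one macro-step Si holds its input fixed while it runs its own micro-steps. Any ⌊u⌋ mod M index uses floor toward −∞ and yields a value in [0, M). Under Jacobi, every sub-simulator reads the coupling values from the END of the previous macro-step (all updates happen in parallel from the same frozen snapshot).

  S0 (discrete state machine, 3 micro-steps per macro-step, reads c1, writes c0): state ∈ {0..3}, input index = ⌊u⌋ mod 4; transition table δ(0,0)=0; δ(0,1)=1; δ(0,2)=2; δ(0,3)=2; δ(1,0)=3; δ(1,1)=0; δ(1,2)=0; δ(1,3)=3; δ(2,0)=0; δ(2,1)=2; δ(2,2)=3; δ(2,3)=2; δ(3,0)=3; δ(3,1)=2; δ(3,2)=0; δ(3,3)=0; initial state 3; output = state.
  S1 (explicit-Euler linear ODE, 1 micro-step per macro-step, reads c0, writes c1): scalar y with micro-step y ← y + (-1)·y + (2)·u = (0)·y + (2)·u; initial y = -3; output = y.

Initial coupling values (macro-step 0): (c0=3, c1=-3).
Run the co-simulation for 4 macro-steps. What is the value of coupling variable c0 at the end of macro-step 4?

macro 1: S0 reads c1=-3 → after 3×micro: 2; S1 reads c0=3 → after 1×micro: 6 ⇒ (c0=2, c1=6)
macro 2: S0 reads c1=6 → after 3×micro: 2; S1 reads c0=2 → after 1×micro: 4 ⇒ (c0=2, c1=4)
macro 3: S0 reads c1=4 → after 3×micro: 0; S1 reads c0=2 → after 1×micro: 4 ⇒ (c0=0, c1=4)
macro 4: S0 reads c1=4 → after 3×micro: 0; S1 reads c0=0 → after 1×micro: 0 ⇒ (c0=0, c1=0)

c0 at macro-step 4 = 0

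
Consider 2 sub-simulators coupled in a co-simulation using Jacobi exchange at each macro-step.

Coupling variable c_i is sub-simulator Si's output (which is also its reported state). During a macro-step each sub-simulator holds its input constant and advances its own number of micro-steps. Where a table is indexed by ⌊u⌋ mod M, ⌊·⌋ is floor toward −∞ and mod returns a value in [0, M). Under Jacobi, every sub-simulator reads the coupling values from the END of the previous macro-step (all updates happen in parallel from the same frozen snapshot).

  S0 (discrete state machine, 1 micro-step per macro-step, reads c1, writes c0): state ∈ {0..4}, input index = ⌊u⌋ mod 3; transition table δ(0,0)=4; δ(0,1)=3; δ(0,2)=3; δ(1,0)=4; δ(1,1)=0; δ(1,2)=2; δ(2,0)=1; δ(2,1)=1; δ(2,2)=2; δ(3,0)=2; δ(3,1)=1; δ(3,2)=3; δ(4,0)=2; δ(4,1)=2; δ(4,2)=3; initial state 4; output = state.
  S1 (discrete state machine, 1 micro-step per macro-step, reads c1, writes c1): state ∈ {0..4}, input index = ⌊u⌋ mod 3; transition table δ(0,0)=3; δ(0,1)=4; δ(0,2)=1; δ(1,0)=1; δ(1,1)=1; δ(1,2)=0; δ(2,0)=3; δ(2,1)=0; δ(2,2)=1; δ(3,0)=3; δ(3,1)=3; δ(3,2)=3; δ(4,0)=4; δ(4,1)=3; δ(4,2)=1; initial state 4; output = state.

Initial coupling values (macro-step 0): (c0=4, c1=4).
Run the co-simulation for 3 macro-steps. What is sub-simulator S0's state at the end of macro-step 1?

macro 1: S0 reads c1=4 → after 1×micro: 2; S1 reads c1=4 → after 1×micro: 3 ⇒ (c0=2, c1=3)
macro 2: S0 reads c1=3 → after 1×micro: 1; S1 reads c1=3 → after 1×micro: 3 ⇒ (c0=1, c1=3)
macro 3: S0 reads c1=3 → after 1×micro: 4; S1 reads c1=3 → after 1×micro: 3 ⇒ (c0=4, c1=3)

S0 state at macro-step 1 = 2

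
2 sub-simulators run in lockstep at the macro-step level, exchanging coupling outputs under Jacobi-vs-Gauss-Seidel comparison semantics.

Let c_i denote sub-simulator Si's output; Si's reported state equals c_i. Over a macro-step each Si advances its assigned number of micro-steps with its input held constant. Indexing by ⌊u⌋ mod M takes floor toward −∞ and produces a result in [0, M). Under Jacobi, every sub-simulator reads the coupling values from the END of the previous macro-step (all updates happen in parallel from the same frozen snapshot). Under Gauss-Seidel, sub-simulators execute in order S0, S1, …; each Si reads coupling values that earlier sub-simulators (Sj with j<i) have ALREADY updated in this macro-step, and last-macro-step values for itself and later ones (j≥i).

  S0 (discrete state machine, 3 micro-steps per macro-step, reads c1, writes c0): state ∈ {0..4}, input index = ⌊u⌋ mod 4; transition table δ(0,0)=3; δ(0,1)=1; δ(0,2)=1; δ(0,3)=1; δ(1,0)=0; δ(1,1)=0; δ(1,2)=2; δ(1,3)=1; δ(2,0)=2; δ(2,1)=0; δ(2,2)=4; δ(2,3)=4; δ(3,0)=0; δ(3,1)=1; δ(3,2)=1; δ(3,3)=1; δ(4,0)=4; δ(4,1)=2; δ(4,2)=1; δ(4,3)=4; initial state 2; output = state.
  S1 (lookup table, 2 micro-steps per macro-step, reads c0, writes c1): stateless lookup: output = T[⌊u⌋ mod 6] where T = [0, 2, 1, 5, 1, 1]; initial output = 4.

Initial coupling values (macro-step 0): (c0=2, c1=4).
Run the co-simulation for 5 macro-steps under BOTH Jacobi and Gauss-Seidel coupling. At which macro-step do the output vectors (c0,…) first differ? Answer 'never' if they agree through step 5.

[Jacobi] macro 1: S0 reads c1=4 → after 3×micro: 2; S1 reads c0=2 → after 2×micro: 1 ⇒ (c0=2, c1=1)
[Jacobi] macro 2: S0 reads c1=1 → after 3×micro: 0; S1 reads c0=2 → after 2×micro: 1 ⇒ (c0=0, c1=1)
[Jacobi] macro 3: S0 reads c1=1 → after 3×micro: 1; S1 reads c0=0 → after 2×micro: 0 ⇒ (c0=1, c1=0)
[Jacobi] macro 4: S0 reads c1=0 → after 3×micro: 0; S1 reads c0=1 → after 2×micro: 2 ⇒ (c0=0, c1=2)
[Jacobi] macro 5: S0 reads c1=2 → after 3×micro: 4; S1 reads c0=0 → after 2×micro: 0 ⇒ (c0=4, c1=0)
[Gauss-Seidel] macro 1: S0 reads c1=4 → after 3×micro: 2; S1 reads c0=2 → after 2×micro: 1 ⇒ (c0=2, c1=1)
[Gauss-Seidel] macro 2: S0 reads c1=1 → after 3×micro: 0; S1 reads c0=0 → after 2×micro: 0 ⇒ (c0=0, c1=0)
[Gauss-Seidel] macro 3: S0 reads c1=0 → after 3×micro: 3; S1 reads c0=3 → after 2×micro: 5 ⇒ (c0=3, c1=5)
[Gauss-Seidel] macro 4: S0 reads c1=5 → after 3×micro: 1; S1 reads c0=1 → after 2×micro: 2 ⇒ (c0=1, c1=2)
[Gauss-Seidel] macro 5: S0 reads c1=2 → after 3×micro: 1; S1 reads c0=1 → after 2×micro: 2 ⇒ (c0=1, c1=2)

first divergence at macro-step: 2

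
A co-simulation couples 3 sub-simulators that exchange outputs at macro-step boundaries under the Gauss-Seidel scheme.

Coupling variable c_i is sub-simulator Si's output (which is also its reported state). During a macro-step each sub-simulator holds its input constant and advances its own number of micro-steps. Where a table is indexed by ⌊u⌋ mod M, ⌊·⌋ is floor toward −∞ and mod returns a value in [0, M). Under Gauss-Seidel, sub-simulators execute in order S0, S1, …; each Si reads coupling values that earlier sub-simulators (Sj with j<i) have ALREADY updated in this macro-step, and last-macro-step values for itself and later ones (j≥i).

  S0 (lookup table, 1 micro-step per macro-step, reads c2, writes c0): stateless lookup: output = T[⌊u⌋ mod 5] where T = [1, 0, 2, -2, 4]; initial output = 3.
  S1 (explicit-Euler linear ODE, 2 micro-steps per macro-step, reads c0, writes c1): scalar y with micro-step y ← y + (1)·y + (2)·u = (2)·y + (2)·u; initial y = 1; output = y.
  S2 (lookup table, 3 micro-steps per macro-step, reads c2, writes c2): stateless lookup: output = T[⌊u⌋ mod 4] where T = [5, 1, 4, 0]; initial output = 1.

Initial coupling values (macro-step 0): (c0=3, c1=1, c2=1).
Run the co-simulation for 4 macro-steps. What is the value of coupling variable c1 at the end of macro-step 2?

macro 1: S0 reads c2=1 → after 1×micro: 0; S1 reads c0=0 → after 2×micro: 4; S2 reads c2=1 → after 3×micro: 1 ⇒ (c0=0, c1=4, c2=1)
macro 2: S0 reads c2=1 → after 1×micro: 0; S1 reads c0=0 → after 2×micro: 16; S2 reads c2=1 → after 3×micro: 1 ⇒ (c0=0, c1=16, c2=1)
macro 3: S0 reads c2=1 → after 1×micro: 0; S1 reads c0=0 → after 2×micro: 64; S2 reads c2=1 → after 3×micro: 1 ⇒ (c0=0, c1=64, c2=1)
macro 4: S0 reads c2=1 → after 1×micro: 0; S1 reads c0=0 → after 2×micro: 256; S2 reads c2=1 → after 3×micro: 1 ⇒ (c0=0, c1=256, c2=1)

c1 at macro-step 2 = 16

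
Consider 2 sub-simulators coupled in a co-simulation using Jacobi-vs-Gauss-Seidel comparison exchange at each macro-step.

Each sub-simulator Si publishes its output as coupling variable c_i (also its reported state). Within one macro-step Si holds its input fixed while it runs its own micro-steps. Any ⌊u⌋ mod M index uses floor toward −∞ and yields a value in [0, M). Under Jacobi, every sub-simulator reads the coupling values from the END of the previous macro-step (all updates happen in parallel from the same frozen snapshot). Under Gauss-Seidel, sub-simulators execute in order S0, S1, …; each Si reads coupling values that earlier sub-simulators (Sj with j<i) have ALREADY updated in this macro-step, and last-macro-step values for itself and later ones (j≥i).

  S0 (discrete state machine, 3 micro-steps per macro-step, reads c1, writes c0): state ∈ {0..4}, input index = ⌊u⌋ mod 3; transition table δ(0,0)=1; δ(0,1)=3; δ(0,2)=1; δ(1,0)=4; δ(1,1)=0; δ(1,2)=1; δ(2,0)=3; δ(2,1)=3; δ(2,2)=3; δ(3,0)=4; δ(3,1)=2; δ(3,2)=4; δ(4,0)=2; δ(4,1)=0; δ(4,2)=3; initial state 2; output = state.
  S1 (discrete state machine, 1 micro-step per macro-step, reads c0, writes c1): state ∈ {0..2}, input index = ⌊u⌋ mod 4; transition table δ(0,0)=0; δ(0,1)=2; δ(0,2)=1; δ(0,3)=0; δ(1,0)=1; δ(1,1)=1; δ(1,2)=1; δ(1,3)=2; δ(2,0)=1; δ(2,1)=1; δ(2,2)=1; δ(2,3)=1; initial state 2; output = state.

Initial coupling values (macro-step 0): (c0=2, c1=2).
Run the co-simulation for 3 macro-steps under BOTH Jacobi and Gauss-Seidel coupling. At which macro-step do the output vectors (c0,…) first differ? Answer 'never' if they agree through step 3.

first divergence at macro-step: 2

[Jacobi] macro 1: S0 reads c1=2 → after 3×micro: 3; S1 reads c0=2 → after 1×micro: 1 ⇒ (c0=3, c1=1)
[Jacobi] macro 2: S0 reads c1=1 → after 3×micro: 2; S1 reads c0=3 → after 1×micro: 2 ⇒ (c0=2, c1=2)
[Jacobi] macro 3: S0 reads c1=2 → after 3×micro: 3; S1 reads c0=2 → after 1×micro: 1 ⇒ (c0=3, c1=1)
[Gauss-Seidel] macro 1: S0 reads c1=2 → after 3×micro: 3; S1 reads c0=3 → after 1×micro: 1 ⇒ (c0=3, c1=1)
[Gauss-Seidel] macro 2: S0 reads c1=1 → after 3×micro: 2; S1 reads c0=2 → after 1×micro: 1 ⇒ (c0=2, c1=1)
[Gauss-Seidel] macro 3: S0 reads c1=1 → after 3×micro: 3; S1 reads c0=3 → after 1×micro: 2 ⇒ (c0=3, c1=2)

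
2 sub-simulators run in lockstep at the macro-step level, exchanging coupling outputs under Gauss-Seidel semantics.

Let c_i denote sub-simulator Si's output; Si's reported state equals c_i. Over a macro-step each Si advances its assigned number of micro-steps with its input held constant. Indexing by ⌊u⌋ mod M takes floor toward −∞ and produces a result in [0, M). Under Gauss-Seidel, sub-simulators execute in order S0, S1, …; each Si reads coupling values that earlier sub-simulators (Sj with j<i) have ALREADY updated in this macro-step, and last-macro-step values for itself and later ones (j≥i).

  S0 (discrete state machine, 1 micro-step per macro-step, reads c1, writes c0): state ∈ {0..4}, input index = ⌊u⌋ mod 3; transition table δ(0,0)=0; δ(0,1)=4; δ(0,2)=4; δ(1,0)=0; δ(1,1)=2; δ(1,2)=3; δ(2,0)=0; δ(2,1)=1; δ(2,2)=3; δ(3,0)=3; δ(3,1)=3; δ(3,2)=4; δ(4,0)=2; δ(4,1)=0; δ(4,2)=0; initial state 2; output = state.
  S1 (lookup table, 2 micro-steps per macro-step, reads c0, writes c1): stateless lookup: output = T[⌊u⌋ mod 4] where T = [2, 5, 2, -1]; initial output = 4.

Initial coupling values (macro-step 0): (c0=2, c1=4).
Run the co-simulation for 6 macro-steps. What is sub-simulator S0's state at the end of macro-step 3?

macro 1: S0 reads c1=4 → after 1×micro: 1; S1 reads c0=1 → after 2×micro: 5 ⇒ (c0=1, c1=5)
macro 2: S0 reads c1=5 → after 1×micro: 3; S1 reads c0=3 → after 2×micro: -1 ⇒ (c0=3, c1=-1)
macro 3: S0 reads c1=-1 → after 1×micro: 4; S1 reads c0=4 → after 2×micro: 2 ⇒ (c0=4, c1=2)
macro 4: S0 reads c1=2 → after 1×micro: 0; S1 reads c0=0 → after 2×micro: 2 ⇒ (c0=0, c1=2)
macro 5: S0 reads c1=2 → after 1×micro: 4; S1 reads c0=4 → after 2×micro: 2 ⇒ (c0=4, c1=2)
macro 6: S0 reads c1=2 → after 1×micro: 0; S1 reads c0=0 → after 2×micro: 2 ⇒ (c0=0, c1=2)

S0 state at macro-step 3 = 4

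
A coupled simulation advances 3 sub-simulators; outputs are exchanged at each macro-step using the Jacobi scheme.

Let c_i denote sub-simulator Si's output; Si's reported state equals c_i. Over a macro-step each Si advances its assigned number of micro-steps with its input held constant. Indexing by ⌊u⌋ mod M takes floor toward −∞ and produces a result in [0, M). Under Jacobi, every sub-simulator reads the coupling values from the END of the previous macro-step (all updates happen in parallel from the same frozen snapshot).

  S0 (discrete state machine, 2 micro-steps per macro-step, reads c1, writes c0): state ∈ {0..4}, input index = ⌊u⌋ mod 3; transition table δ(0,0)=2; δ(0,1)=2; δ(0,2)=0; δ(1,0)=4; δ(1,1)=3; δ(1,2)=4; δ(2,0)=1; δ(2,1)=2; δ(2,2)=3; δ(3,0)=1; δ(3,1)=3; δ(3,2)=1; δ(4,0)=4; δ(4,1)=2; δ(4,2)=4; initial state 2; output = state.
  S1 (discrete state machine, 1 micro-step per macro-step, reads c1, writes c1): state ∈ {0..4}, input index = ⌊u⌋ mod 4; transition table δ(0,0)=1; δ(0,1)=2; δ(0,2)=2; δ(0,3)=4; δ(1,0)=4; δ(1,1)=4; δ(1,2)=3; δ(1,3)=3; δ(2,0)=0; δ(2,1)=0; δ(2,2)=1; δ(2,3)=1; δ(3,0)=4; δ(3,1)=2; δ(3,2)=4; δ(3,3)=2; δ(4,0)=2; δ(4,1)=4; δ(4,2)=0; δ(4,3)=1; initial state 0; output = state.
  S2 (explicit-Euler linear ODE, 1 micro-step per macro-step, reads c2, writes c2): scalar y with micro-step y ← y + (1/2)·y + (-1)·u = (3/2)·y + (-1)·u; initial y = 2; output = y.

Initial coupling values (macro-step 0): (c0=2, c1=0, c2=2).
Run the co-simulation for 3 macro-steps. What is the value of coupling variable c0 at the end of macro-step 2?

c0 at macro-step 2 = 2

macro 1: S0 reads c1=0 → after 2×micro: 4; S1 reads c1=0 → after 1×micro: 1; S2 reads c2=2 → after 1×micro: 1 ⇒ (c0=4, c1=1, c2=1)
macro 2: S0 reads c1=1 → after 2×micro: 2; S1 reads c1=1 → after 1×micro: 4; S2 reads c2=1 → after 1×micro: 1/2 ⇒ (c0=2, c1=4, c2=1/2)
macro 3: S0 reads c1=4 → after 2×micro: 2; S1 reads c1=4 → after 1×micro: 2; S2 reads c2=1/2 → after 1×micro: 1/4 ⇒ (c0=2, c1=2, c2=1/4)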